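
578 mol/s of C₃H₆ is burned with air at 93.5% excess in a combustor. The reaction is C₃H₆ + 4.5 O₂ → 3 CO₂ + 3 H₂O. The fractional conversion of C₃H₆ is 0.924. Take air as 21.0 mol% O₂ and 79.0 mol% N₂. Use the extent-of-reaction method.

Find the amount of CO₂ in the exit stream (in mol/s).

Stoichiometric O₂ = 4.5 × 578 = 2601 mol/s; O₂ fed = 2601 × 1.935 = 5033 mol/s.
N₂ fed = 5033 × 79/21 = 18930 mol/s.
Fuel reacted = 0.924 × 578 → ξ = 534.1 mol/s.
Outlet (n = n₀ + ν ξ):
  C₃H₆: 578 − 1(534.1) = 43.93
  O₂: 5033 − 4.5(534.1) = 2630
  N₂: 18930 (inert)
  CO₂: 0 + 3(534.1) = 1602
  H₂O: 0 + 3(534.1) = 1602

1600 mol/s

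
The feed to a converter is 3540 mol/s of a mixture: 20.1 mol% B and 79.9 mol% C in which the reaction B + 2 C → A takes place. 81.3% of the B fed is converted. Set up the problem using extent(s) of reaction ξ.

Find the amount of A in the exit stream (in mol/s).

578 mol/s

B reacted = 0.813 × 711.5 = 578.5 mol/s; ν_B = −1, so ξ = 578.5/1 = 578.5 mol/s.
Outlet amounts (n = n₀ + ν ξ):
  B: 711.5 − 1(578.5) = 133.1
  C: 2828 − 2(578.5) = 1671
  A: 0 + 1(578.5) = 578.5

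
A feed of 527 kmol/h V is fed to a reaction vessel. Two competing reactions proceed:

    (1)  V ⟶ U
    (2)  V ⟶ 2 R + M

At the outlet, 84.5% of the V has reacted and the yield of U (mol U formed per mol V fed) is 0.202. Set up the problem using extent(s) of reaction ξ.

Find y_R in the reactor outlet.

Yield of U: 1ξ₁ / 527 = 0.202 → ξ₁ = 106.5 kmol/h.
Conversion of V: 1ξ₁ + 1ξ₂ = 0.845 × 527 = 445.3 → ξ₂ = 338.9 kmol/h.
Outlet amounts (n = n₀ + Σ ν·ξ):
  V: 527 − 1(106.5) − 1(338.9) = 81.69
  U: 0 + 1(106.5) = 106.5
  R: 0 + 2(338.9) = 677.7
  M: 0 + 1(338.9) = 338.9
Total out = 1205 kmol/h; y_R = 677.7 / 1205 = 0.5626.

0.563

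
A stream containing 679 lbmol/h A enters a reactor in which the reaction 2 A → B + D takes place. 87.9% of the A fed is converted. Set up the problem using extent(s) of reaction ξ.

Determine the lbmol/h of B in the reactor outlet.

298 lbmol/h

A reacted = 0.879 × 679 = 596.8 lbmol/h; ν_A = −2, so ξ = 596.8/2 = 298.4 lbmol/h.
Outlet amounts (n = n₀ + ν ξ):
  A: 679 − 2(298.4) = 82.16
  B: 0 + 1(298.4) = 298.4
  D: 0 + 1(298.4) = 298.4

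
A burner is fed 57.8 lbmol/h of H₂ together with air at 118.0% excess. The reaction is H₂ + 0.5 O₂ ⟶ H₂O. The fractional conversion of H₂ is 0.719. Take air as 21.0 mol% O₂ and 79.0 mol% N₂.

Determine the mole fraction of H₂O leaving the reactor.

Stoichiometric O₂ = 0.5 × 57.8 = 28.9 lbmol/h; O₂ fed = 28.9 × 2.180 = 63 lbmol/h.
N₂ fed = 63 × 79/21 = 237 lbmol/h.
Fuel reacted = 0.719 × 57.8 → ξ = 41.56 lbmol/h.
Outlet (n = n₀ + ν ξ):
  H₂: 57.8 − 1(41.56) = 16.24
  O₂: 63 − 0.5(41.56) = 42.22
  N₂: 237 (inert)
  H₂O: 0 + 1(41.56) = 41.56
Total out = 337 lbmol/h; y_H₂O = 41.56 / 337 = 0.1233.

0.123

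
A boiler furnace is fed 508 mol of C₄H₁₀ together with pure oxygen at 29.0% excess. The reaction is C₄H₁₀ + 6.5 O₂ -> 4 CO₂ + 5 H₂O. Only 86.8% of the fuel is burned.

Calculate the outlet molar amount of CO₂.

1760 mol

Stoichiometric O₂ = 6.5 × 508 = 3302 mol; O₂ fed = 3302 × 1.290 = 4260 mol.
Fuel reacted = 0.868 × 508 → ξ = 440.9 mol.
Outlet (n = n₀ + ν ξ):
  C₄H₁₀: 508 − 1(440.9) = 67.06
  O₂: 4260 − 6.5(440.9) = 1393
  CO₂: 0 + 4(440.9) = 1764
  H₂O: 0 + 5(440.9) = 2205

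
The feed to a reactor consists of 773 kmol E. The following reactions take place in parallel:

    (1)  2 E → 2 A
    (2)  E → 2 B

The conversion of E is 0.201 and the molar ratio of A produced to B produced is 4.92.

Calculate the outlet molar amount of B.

Conversion of E: E consumed = 0.201 × 773 = 155.4 kmol = 2ξ₁ + 1ξ₂.
Selectivity: 2ξ₁ / (2ξ₂) = 4.92 → ξ₁ = 4.92 ξ₂.
Substitute: (2·4.92 + 1) ξ₂ = 155.4 → ξ₂ = 14.33 kmol, ξ₁ = 70.52 kmol.
Outlet amounts (n = n₀ + Σ ν·ξ):
  E: 773 − 2(70.52) − 1(14.33) = 617.6
  A: 0 + 2(70.52) = 141
  B: 0 + 2(14.33) = 28.67

28.7 kmol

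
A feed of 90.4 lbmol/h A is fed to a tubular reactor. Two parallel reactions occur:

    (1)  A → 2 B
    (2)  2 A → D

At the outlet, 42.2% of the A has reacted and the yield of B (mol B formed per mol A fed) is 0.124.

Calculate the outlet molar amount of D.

Yield of B: 2ξ₁ / 90.4 = 0.124 → ξ₁ = 5.605 lbmol/h.
Conversion of A: 1ξ₁ + 2ξ₂ = 0.422 × 90.4 = 38.15 → ξ₂ = 16.27 lbmol/h.
Outlet amounts (n = n₀ + Σ ν·ξ):
  A: 90.4 − 1(5.605) − 2(16.27) = 52.25
  B: 0 + 2(5.605) = 11.21
  D: 0 + 1(16.27) = 16.27

16.3 lbmol/h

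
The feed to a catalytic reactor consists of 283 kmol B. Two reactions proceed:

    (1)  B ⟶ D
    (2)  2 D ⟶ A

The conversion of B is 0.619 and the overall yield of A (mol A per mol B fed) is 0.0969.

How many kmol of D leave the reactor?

120 kmol

Conversion of B: B consumed = 1ξ₁ = 0.619 × 283 → ξ₁ = 175.2 kmol.
Yield of A: 1ξ₂ / 283 = 0.0969 → ξ₂ = 27.42 kmol.
Outlet amounts (n = n₀ + Σ ν·ξ):
  B: 283 − 1(175.2) = 107.8
  D: 0 + 1(175.2) − 2(27.42) = 120.3
  A: 0 + 1(27.42) = 27.42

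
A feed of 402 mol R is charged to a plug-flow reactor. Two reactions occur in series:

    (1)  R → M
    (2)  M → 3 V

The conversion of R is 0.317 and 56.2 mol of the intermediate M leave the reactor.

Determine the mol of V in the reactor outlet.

Conversion of R: R consumed = 1ξ₁ = 0.317 × 402 → ξ₁ = 127.4 mol.
M balance: n_M = 0 + 1ξ₁ − 1ξ₂ = 56.2 → ξ₂ = (1·127.4 − 56.2)/1 = 71.23 mol.
Outlet amounts (n = n₀ + Σ ν·ξ):
  R: 402 − 1(127.4) = 274.6
  M: 0 + 1(127.4) − 1(71.23) = 56.2
  V: 0 + 3(71.23) = 213.7

214 mol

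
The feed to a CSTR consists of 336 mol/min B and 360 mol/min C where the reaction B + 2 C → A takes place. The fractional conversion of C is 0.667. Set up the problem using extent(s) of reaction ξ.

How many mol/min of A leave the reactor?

120 mol/min

C reacted = 0.667 × 360 = 240.1 mol/min; ν_C = −2, so ξ = 240.1/2 = 120.1 mol/min.
Outlet amounts (n = n₀ + ν ξ):
  B: 336 − 1(120.1) = 215.9
  C: 360 − 2(120.1) = 119.9
  A: 0 + 1(120.1) = 120.1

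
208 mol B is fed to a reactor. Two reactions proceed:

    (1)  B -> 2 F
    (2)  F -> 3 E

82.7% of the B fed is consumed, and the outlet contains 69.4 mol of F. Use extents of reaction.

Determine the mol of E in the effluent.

824 mol

Conversion of B: B consumed = 1ξ₁ = 0.827 × 208 → ξ₁ = 172 mol.
F balance: n_F = 0 + 2ξ₁ − 1ξ₂ = 69.4 → ξ₂ = (2·172 − 69.4)/1 = 274.6 mol.
Outlet amounts (n = n₀ + Σ ν·ξ):
  B: 208 − 1(172) = 35.98
  F: 0 + 2(172) − 1(274.6) = 69.4
  E: 0 + 3(274.6) = 823.9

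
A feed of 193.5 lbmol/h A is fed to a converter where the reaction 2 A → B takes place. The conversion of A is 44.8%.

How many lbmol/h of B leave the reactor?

A reacted = 0.448 × 193.5 = 86.69 lbmol/h; ν_A = −2, so ξ = 86.69/2 = 43.34 lbmol/h.
Outlet amounts (n = n₀ + ν ξ):
  A: 193.5 − 2(43.34) = 106.8
  B: 0 + 1(43.34) = 43.34

43.3 lbmol/h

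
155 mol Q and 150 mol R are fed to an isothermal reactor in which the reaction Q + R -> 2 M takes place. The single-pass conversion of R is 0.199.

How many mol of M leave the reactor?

59.7 mol

R reacted = 0.199 × 150 = 29.85 mol; ν_R = −1, so ξ = 29.85/1 = 29.85 mol.
Outlet amounts (n = n₀ + ν ξ):
  Q: 155 − 1(29.85) = 125.2
  R: 150 − 1(29.85) = 120.2
  M: 0 + 2(29.85) = 59.7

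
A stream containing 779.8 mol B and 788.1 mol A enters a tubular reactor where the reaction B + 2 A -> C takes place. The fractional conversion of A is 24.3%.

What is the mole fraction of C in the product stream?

0.0696

A reacted = 0.243 × 788.1 = 191.5 mol; ν_A = −2, so ξ = 191.5/2 = 95.75 mol.
Outlet amounts (n = n₀ + ν ξ):
  B: 779.8 − 1(95.75) = 684
  A: 788.1 − 2(95.75) = 596.6
  C: 0 + 1(95.75) = 95.75
Total out = 1376 mol; y_C = 95.75 / 1376 = 0.06957.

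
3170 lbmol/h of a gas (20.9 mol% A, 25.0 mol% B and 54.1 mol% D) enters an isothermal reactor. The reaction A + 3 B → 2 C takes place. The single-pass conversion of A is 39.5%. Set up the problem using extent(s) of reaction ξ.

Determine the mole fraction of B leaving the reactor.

A reacted = 0.395 × 662.5 = 261.7 lbmol/h; ν_A = −1, so ξ = 261.7/1 = 261.7 lbmol/h.
Outlet amounts (n = n₀ + ν ξ):
  A: 662.5 − 1(261.7) = 400.8
  B: 792.5 − 3(261.7) = 7.402
  C: 0 + 2(261.7) = 523.4
  D: 1715 (inert)
Total out = 2647 lbmol/h; y_B = 7.402 / 2647 = 0.002797.

0.0028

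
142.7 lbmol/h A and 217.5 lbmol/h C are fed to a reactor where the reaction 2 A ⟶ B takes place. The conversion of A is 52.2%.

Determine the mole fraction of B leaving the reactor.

0.115

A reacted = 0.522 × 142.7 = 74.49 lbmol/h; ν_A = −2, so ξ = 74.49/2 = 37.24 lbmol/h.
Outlet amounts (n = n₀ + ν ξ):
  A: 142.7 − 2(37.24) = 68.21
  B: 0 + 1(37.24) = 37.24
  C: 217.5 (inert)
Total out = 323 lbmol/h; y_B = 37.24 / 323 = 0.1153.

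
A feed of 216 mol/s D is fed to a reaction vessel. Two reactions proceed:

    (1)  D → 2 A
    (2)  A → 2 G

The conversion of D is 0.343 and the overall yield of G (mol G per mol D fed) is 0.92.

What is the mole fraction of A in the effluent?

Conversion of D: D consumed = 1ξ₁ = 0.343 × 216 → ξ₁ = 74.09 mol/s.
Yield of G: 2ξ₂ / 216 = 0.92 → ξ₂ = 99.36 mol/s.
Outlet amounts (n = n₀ + Σ ν·ξ):
  D: 216 − 1(74.09) = 141.9
  A: 0 + 2(74.09) − 1(99.36) = 48.82
  G: 0 + 2(99.36) = 198.7
Total out = 389.4 mol/s; y_A = 48.82 / 389.4 = 0.1253.

0.125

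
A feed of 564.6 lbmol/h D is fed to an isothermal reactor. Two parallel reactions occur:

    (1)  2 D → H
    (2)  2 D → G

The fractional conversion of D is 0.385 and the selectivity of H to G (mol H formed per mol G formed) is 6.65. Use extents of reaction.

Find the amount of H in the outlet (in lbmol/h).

Conversion of D: D consumed = 0.385 × 564.6 = 217.4 lbmol/h = 2ξ₁ + 2ξ₂.
Selectivity: 1ξ₁ / (1ξ₂) = 6.65 → ξ₁ = 6.65 ξ₂.
Substitute: (2·6.65 + 2) ξ₂ = 217.4 → ξ₂ = 14.21 lbmol/h, ξ₁ = 94.48 lbmol/h.
Outlet amounts (n = n₀ + Σ ν·ξ):
  D: 564.6 − 2(94.48) − 2(14.21) = 347.2
  H: 0 + 1(94.48) = 94.48
  G: 0 + 1(14.21) = 14.21

94.5 lbmol/h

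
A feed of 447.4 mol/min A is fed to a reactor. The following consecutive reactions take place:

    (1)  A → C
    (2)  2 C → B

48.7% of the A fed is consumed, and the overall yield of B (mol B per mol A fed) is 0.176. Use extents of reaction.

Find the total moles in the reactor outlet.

Conversion of A: A consumed = 1ξ₁ = 0.487 × 447.4 → ξ₁ = 217.9 mol/min.
Yield of B: 1ξ₂ / 447.4 = 0.176 → ξ₂ = 78.74 mol/min.
Outlet amounts (n = n₀ + Σ ν·ξ):
  A: 447.4 − 1(217.9) = 229.5
  C: 0 + 1(217.9) − 2(78.74) = 60.4
  B: 0 + 1(78.74) = 78.74
Total out = 229.5 + 60.4 + 78.74 = 368.7 mol/min.

369 mol/min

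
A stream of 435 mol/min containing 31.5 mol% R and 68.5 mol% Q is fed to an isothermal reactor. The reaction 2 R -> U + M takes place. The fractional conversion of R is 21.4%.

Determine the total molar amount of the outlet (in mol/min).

435 mol/min

R reacted = 0.214 × 137 = 29.32 mol/min; ν_R = −2, so ξ = 29.32/2 = 14.66 mol/min.
Outlet amounts (n = n₀ + ν ξ):
  R: 137 − 2(14.66) = 107.7
  U: 0 + 1(14.66) = 14.66
  M: 0 + 1(14.66) = 14.66
  Q: 298 (inert)
Total out = 107.7 + 14.66 + 14.66 + 298 = 435 mol/min.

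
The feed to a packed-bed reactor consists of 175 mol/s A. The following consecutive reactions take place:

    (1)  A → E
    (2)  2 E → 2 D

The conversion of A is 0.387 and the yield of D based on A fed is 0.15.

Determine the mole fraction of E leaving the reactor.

Conversion of A: A consumed = 1ξ₁ = 0.387 × 175 → ξ₁ = 67.73 mol/s.
Yield of D: 2ξ₂ / 175 = 0.15 → ξ₂ = 13.12 mol/s.
Outlet amounts (n = n₀ + Σ ν·ξ):
  A: 175 − 1(67.73) = 107.3
  E: 0 + 1(67.73) − 2(13.12) = 41.48
  D: 0 + 2(13.12) = 26.25
Total out = 175 mol/s; y_E = 41.48 / 175 = 0.237.

0.237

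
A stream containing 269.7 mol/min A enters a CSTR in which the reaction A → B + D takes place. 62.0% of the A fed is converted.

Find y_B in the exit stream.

0.383

A reacted = 0.62 × 269.7 = 167.2 mol/min; ν_A = −1, so ξ = 167.2/1 = 167.2 mol/min.
Outlet amounts (n = n₀ + ν ξ):
  A: 269.7 − 1(167.2) = 102.5
  B: 0 + 1(167.2) = 167.2
  D: 0 + 1(167.2) = 167.2
Total out = 436.9 mol/min; y_B = 167.2 / 436.9 = 0.3827.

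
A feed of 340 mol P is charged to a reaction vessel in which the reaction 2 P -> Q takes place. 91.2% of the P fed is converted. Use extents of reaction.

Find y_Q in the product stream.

P reacted = 0.912 × 340 = 310.1 mol; ν_P = −2, so ξ = 310.1/2 = 155 mol.
Outlet amounts (n = n₀ + ν ξ):
  P: 340 − 2(155) = 29.92
  Q: 0 + 1(155) = 155
Total out = 185 mol; y_Q = 155 / 185 = 0.8382.

0.838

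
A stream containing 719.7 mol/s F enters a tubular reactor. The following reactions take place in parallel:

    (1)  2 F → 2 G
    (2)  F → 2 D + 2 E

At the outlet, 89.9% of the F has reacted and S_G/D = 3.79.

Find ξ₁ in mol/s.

Conversion of F: F consumed = 0.899 × 719.7 = 647 mol/s = 2ξ₁ + 1ξ₂.
Selectivity: 2ξ₁ / (2ξ₂) = 3.79 → ξ₁ = 3.79 ξ₂.
Substitute: (2·3.79 + 1) ξ₂ = 647 → ξ₂ = 75.41 mol/s, ξ₁ = 285.8 mol/s.
Outlet amounts (n = n₀ + Σ ν·ξ):
  F: 719.7 − 2(285.8) − 1(75.41) = 72.69
  G: 0 + 2(285.8) = 571.6
  D: 0 + 2(75.41) = 150.8
  E: 0 + 2(75.41) = 150.8

ξ₁ = 286 mol/s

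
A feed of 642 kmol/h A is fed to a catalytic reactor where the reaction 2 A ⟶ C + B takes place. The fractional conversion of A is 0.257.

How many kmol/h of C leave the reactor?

82.5 kmol/h

A reacted = 0.257 × 642 = 165 kmol/h; ν_A = −2, so ξ = 165/2 = 82.5 kmol/h.
Outlet amounts (n = n₀ + ν ξ):
  A: 642 − 2(82.5) = 477
  C: 0 + 1(82.5) = 82.5
  B: 0 + 1(82.5) = 82.5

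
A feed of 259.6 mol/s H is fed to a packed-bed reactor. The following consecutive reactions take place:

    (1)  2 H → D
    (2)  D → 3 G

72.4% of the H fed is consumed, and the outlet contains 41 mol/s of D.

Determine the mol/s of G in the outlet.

159 mol/s

Conversion of H: H consumed = 2ξ₁ = 0.724 × 259.6 → ξ₁ = 93.98 mol/s.
D balance: n_D = 0 + 1ξ₁ − 1ξ₂ = 41 → ξ₂ = (1·93.98 − 41)/1 = 52.98 mol/s.
Outlet amounts (n = n₀ + Σ ν·ξ):
  H: 259.6 − 2(93.98) = 71.65
  D: 0 + 1(93.98) − 1(52.98) = 41
  G: 0 + 3(52.98) = 158.9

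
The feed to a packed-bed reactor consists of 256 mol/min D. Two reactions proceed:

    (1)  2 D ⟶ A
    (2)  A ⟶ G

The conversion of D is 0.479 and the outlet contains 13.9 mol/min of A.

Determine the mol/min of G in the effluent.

Conversion of D: D consumed = 2ξ₁ = 0.479 × 256 → ξ₁ = 61.31 mol/min.
A balance: n_A = 0 + 1ξ₁ − 1ξ₂ = 13.9 → ξ₂ = (1·61.31 − 13.9)/1 = 47.41 mol/min.
Outlet amounts (n = n₀ + Σ ν·ξ):
  D: 256 − 2(61.31) = 133.4
  A: 0 + 1(61.31) − 1(47.41) = 13.9
  G: 0 + 1(47.41) = 47.41

47.4 mol/min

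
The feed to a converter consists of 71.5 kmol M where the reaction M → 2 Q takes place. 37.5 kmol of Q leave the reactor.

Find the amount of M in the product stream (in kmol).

52.8 kmol

For Q: n = n₀ + 2ξ → 37.5 = 0 + 2ξ, giving ξ = 18.75 kmol.
Outlet amounts (n = n₀ + ν ξ):
  M: 71.5 − 1(18.75) = 52.75
  Q: 0 + 2(18.75) = 37.5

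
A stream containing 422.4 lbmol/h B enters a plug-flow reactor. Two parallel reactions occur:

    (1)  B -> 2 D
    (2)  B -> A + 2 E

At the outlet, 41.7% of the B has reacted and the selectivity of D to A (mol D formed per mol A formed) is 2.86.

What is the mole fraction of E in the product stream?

0.216

Conversion of B: B consumed = 0.417 × 422.4 = 176.1 lbmol/h = 1ξ₁ + 1ξ₂.
Selectivity: 2ξ₁ / (1ξ₂) = 2.86 → ξ₁ = 1.43 ξ₂.
Substitute: (1·1.43 + 1) ξ₂ = 176.1 → ξ₂ = 72.49 lbmol/h, ξ₁ = 103.7 lbmol/h.
Outlet amounts (n = n₀ + Σ ν·ξ):
  B: 422.4 − 1(103.7) − 1(72.49) = 246.3
  D: 0 + 2(103.7) = 207.3
  A: 0 + 1(72.49) = 72.49
  E: 0 + 2(72.49) = 145
Total out = 671 lbmol/h; y_E = 145 / 671 = 0.216.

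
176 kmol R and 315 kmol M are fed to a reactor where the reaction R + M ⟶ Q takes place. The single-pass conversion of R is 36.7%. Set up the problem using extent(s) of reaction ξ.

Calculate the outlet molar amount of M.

R reacted = 0.367 × 176 = 64.59 kmol; ν_R = −1, so ξ = 64.59/1 = 64.59 kmol.
Outlet amounts (n = n₀ + ν ξ):
  R: 176 − 1(64.59) = 111.4
  M: 315 − 1(64.59) = 250.4
  Q: 0 + 1(64.59) = 64.59

250 kmol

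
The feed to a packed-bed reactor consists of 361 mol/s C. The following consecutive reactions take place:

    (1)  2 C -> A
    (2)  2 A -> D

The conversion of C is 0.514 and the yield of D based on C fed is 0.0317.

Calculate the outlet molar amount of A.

69.9 mol/s

Conversion of C: C consumed = 2ξ₁ = 0.514 × 361 → ξ₁ = 92.78 mol/s.
Yield of D: 1ξ₂ / 361 = 0.0317 → ξ₂ = 11.44 mol/s.
Outlet amounts (n = n₀ + Σ ν·ξ):
  C: 361 − 2(92.78) = 175.4
  A: 0 + 1(92.78) − 2(11.44) = 69.89
  D: 0 + 1(11.44) = 11.44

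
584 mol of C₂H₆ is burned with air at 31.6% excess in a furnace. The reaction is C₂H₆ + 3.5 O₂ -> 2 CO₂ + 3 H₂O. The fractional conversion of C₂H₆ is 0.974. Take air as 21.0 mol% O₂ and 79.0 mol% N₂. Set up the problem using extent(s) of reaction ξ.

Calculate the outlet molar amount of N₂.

10100 mol

Stoichiometric O₂ = 3.5 × 584 = 2044 mol; O₂ fed = 2044 × 1.316 = 2690 mol.
N₂ fed = 2690 × 79/21 = 10120 mol.
Fuel reacted = 0.974 × 584 → ξ = 568.8 mol.
Outlet (n = n₀ + ν ξ):
  C₂H₆: 584 − 1(568.8) = 15.18
  O₂: 2690 − 3.5(568.8) = 699
  N₂: 10120 (inert)
  CO₂: 0 + 2(568.8) = 1138
  H₂O: 0 + 3(568.8) = 1706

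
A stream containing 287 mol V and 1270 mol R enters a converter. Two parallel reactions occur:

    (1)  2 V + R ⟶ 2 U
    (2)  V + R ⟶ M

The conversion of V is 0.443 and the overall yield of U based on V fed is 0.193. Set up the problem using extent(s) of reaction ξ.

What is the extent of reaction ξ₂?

Yield of U: 2ξ₁ / 287 = 0.193 → ξ₁ = 27.7 mol.
Conversion of V: 2ξ₁ + 1ξ₂ = 0.443 × 287 = 127.1 → ξ₂ = 71.75 mol.
Outlet amounts (n = n₀ + Σ ν·ξ):
  V: 287 − 2(27.7) − 1(71.75) = 159.9
  R: 1270 − 1(27.7) − 1(71.75) = 1171
  U: 0 + 2(27.7) = 55.39
  M: 0 + 1(71.75) = 71.75

ξ₂ = 71.8 mol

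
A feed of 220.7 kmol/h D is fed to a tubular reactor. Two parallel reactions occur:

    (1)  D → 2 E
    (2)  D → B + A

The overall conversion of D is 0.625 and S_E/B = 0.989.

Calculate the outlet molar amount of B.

Conversion of D: D consumed = 0.625 × 220.7 = 137.9 kmol/h = 1ξ₁ + 1ξ₂.
Selectivity: 2ξ₁ / (1ξ₂) = 0.989 → ξ₁ = 0.4945 ξ₂.
Substitute: (1·0.4945 + 1) ξ₂ = 137.9 → ξ₂ = 92.3 kmol/h, ξ₁ = 45.64 kmol/h.
Outlet amounts (n = n₀ + Σ ν·ξ):
  D: 220.7 − 1(45.64) − 1(92.3) = 82.76
  E: 0 + 2(45.64) = 91.28
  B: 0 + 1(92.3) = 92.3
  A: 0 + 1(92.3) = 92.3

92.3 kmol/h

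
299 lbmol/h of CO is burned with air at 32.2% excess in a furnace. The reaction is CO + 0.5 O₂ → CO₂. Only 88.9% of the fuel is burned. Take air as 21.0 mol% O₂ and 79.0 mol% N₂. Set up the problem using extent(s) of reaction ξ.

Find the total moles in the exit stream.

1110 lbmol/h

Stoichiometric O₂ = 0.5 × 299 = 149.5 lbmol/h; O₂ fed = 149.5 × 1.322 = 197.6 lbmol/h.
N₂ fed = 197.6 × 79/21 = 743.5 lbmol/h.
Fuel reacted = 0.889 × 299 → ξ = 265.8 lbmol/h.
Outlet (n = n₀ + ν ξ):
  CO: 299 − 1(265.8) = 33.19
  O₂: 197.6 − 0.5(265.8) = 64.73
  N₂: 743.5 (inert)
  CO₂: 0 + 1(265.8) = 265.8
Total out = 33.19 + 64.73 + 743.5 + 265.8 = 1107 lbmol/h.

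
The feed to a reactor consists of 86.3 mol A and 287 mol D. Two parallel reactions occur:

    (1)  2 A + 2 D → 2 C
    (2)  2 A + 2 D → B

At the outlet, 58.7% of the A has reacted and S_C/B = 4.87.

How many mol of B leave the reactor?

7.37 mol

Conversion of A: A consumed = 0.587 × 86.3 = 50.66 mol = 2ξ₁ + 2ξ₂.
Selectivity: 2ξ₁ / (1ξ₂) = 4.87 → ξ₁ = 2.435 ξ₂.
Substitute: (2·2.435 + 2) ξ₂ = 50.66 → ξ₂ = 7.374 mol, ξ₁ = 17.96 mol.
Outlet amounts (n = n₀ + Σ ν·ξ):
  A: 86.3 − 2(17.96) − 2(7.374) = 35.64
  D: 287 − 2(17.96) − 2(7.374) = 236.3
  C: 0 + 2(17.96) = 35.91
  B: 0 + 1(7.374) = 7.374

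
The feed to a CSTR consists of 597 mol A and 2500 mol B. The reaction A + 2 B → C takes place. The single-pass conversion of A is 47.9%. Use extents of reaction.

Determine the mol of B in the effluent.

1930 mol

A reacted = 0.479 × 597 = 286 mol; ν_A = −1, so ξ = 286/1 = 286 mol.
Outlet amounts (n = n₀ + ν ξ):
  A: 597 − 1(286) = 311
  B: 2500 − 2(286) = 1928
  C: 0 + 1(286) = 286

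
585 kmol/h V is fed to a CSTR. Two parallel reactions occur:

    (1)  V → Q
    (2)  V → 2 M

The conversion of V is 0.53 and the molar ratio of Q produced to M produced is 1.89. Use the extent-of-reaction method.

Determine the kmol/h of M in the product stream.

Conversion of V: V consumed = 0.53 × 585 = 310.1 kmol/h = 1ξ₁ + 1ξ₂.
Selectivity: 1ξ₁ / (2ξ₂) = 1.89 → ξ₁ = 3.78 ξ₂.
Substitute: (1·3.78 + 1) ξ₂ = 310.1 → ξ₂ = 64.86 kmol/h, ξ₁ = 245.2 kmol/h.
Outlet amounts (n = n₀ + Σ ν·ξ):
  V: 585 − 1(245.2) − 1(64.86) = 274.9
  Q: 0 + 1(245.2) = 245.2
  M: 0 + 2(64.86) = 129.7

130 kmol/h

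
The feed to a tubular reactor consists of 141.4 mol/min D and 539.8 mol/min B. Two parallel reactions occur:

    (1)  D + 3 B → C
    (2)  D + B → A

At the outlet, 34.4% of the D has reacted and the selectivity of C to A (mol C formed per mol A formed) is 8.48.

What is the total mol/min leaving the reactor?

Conversion of D: D consumed = 0.344 × 141.4 = 48.64 mol/min = 1ξ₁ + 1ξ₂.
Selectivity: 1ξ₁ / (1ξ₂) = 8.48 → ξ₁ = 8.48 ξ₂.
Substitute: (1·8.48 + 1) ξ₂ = 48.64 → ξ₂ = 5.131 mol/min, ξ₁ = 43.51 mol/min.
Outlet amounts (n = n₀ + Σ ν·ξ):
  D: 141.4 − 1(43.51) − 1(5.131) = 92.76
  B: 539.8 − 3(43.51) − 1(5.131) = 404.1
  C: 0 + 1(43.51) = 43.51
  A: 0 + 1(5.131) = 5.131
Total out = 92.76 + 404.1 + 43.51 + 5.131 = 545.5 mol/min.

546 mol/min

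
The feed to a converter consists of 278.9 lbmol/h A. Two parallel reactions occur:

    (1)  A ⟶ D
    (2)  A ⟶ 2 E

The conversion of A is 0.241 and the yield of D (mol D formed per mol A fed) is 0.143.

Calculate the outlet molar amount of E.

54.7 lbmol/h

Yield of D: 1ξ₁ / 278.9 = 0.143 → ξ₁ = 39.88 lbmol/h.
Conversion of A: 1ξ₁ + 1ξ₂ = 0.241 × 278.9 = 67.21 → ξ₂ = 27.33 lbmol/h.
Outlet amounts (n = n₀ + Σ ν·ξ):
  A: 278.9 − 1(39.88) − 1(27.33) = 211.7
  D: 0 + 1(39.88) = 39.88
  E: 0 + 2(27.33) = 54.66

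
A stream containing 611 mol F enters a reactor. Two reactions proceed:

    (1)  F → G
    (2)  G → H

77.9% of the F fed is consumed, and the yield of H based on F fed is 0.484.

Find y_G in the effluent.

0.295

Conversion of F: F consumed = 1ξ₁ = 0.779 × 611 → ξ₁ = 476 mol.
Yield of H: 1ξ₂ / 611 = 0.484 → ξ₂ = 295.7 mol.
Outlet amounts (n = n₀ + Σ ν·ξ):
  F: 611 − 1(476) = 135
  G: 0 + 1(476) − 1(295.7) = 180.2
  H: 0 + 1(295.7) = 295.7
Total out = 611 mol; y_G = 180.2 / 611 = 0.295.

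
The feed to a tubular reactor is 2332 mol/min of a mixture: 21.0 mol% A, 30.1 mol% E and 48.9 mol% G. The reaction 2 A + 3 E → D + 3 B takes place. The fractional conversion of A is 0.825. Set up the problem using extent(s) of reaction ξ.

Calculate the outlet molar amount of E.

A reacted = 0.825 × 489.7 = 404 mol/min; ν_A = −2, so ξ = 404/2 = 202 mol/min.
Outlet amounts (n = n₀ + ν ξ):
  A: 489.7 − 2(202) = 85.7
  E: 701.9 − 3(202) = 95.9
  D: 0 + 1(202) = 202
  B: 0 + 3(202) = 606
  G: 1140 (inert)

95.9 mol/min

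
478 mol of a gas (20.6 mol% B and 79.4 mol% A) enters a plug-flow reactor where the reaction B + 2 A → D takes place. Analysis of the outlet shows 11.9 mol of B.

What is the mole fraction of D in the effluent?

For B: n = n₀ − 1ξ → 11.9 = 98.47 − 1ξ, giving ξ = 86.57 mol.
Outlet amounts (n = n₀ + ν ξ):
  B: 98.47 − 1(86.57) = 11.9
  A: 379.5 − 2(86.57) = 206.4
  D: 0 + 1(86.57) = 86.57
Total out = 304.9 mol; y_D = 86.57 / 304.9 = 0.284.

0.284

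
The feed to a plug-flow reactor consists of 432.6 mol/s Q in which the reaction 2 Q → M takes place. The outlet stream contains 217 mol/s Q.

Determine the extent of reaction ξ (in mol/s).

ξ = 108 mol/s

For Q: n = n₀ − 2ξ → 217 = 432.6 − 2ξ, giving ξ = 107.8 mol/s.
Outlet amounts (n = n₀ + ν ξ):
  Q: 432.6 − 2(107.8) = 217
  M: 0 + 1(107.8) = 107.8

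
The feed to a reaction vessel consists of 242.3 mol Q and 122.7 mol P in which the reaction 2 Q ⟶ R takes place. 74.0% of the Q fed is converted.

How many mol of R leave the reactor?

Q reacted = 0.74 × 242.3 = 179.3 mol; ν_Q = −2, so ξ = 179.3/2 = 89.65 mol.
Outlet amounts (n = n₀ + ν ξ):
  Q: 242.3 − 2(89.65) = 63
  R: 0 + 1(89.65) = 89.65
  P: 122.7 (inert)

89.7 mol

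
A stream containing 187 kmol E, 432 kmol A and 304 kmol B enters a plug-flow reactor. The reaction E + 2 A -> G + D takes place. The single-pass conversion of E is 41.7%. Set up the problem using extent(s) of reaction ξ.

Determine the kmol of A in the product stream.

276 kmol

E reacted = 0.417 × 187 = 77.98 kmol; ν_E = −1, so ξ = 77.98/1 = 77.98 kmol.
Outlet amounts (n = n₀ + ν ξ):
  E: 187 − 1(77.98) = 109
  A: 432 − 2(77.98) = 276
  G: 0 + 1(77.98) = 77.98
  D: 0 + 1(77.98) = 77.98
  B: 304 (inert)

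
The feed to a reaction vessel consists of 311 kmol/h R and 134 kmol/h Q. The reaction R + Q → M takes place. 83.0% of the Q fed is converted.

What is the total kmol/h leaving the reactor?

Q reacted = 0.83 × 134 = 111.2 kmol/h; ν_Q = −1, so ξ = 111.2/1 = 111.2 kmol/h.
Outlet amounts (n = n₀ + ν ξ):
  R: 311 − 1(111.2) = 199.8
  Q: 134 − 1(111.2) = 22.78
  M: 0 + 1(111.2) = 111.2
Total out = 199.8 + 22.78 + 111.2 = 333.8 kmol/h.

334 kmol/h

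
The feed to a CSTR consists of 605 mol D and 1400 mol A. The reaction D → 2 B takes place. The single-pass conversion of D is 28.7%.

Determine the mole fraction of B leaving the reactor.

D reacted = 0.287 × 605 = 173.6 mol; ν_D = −1, so ξ = 173.6/1 = 173.6 mol.
Outlet amounts (n = n₀ + ν ξ):
  D: 605 − 1(173.6) = 431.4
  B: 0 + 2(173.6) = 347.3
  A: 1400 (inert)
Total out = 2179 mol; y_B = 347.3 / 2179 = 0.1594.

0.159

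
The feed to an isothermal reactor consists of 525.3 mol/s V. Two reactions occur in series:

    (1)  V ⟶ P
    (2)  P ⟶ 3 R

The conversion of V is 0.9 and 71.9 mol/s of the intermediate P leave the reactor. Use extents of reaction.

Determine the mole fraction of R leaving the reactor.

Conversion of V: V consumed = 1ξ₁ = 0.9 × 525.3 → ξ₁ = 472.8 mol/s.
P balance: n_P = 0 + 1ξ₁ − 1ξ₂ = 71.9 → ξ₂ = (1·472.8 − 71.9)/1 = 400.9 mol/s.
Outlet amounts (n = n₀ + Σ ν·ξ):
  V: 525.3 − 1(472.8) = 52.53
  P: 0 + 1(472.8) − 1(400.9) = 71.9
  R: 0 + 3(400.9) = 1203
Total out = 1327 mol/s; y_R = 1203 / 1327 = 0.9062.

0.906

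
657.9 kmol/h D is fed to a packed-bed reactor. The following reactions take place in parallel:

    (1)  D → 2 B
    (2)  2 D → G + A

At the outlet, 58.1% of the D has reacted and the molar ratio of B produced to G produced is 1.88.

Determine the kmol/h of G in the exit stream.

Conversion of D: D consumed = 0.581 × 657.9 = 382.2 kmol/h = 1ξ₁ + 2ξ₂.
Selectivity: 2ξ₁ / (1ξ₂) = 1.88 → ξ₁ = 0.94 ξ₂.
Substitute: (1·0.94 + 2) ξ₂ = 382.2 → ξ₂ = 130 kmol/h, ξ₁ = 122.2 kmol/h.
Outlet amounts (n = n₀ + Σ ν·ξ):
  D: 657.9 − 1(122.2) − 2(130) = 275.7
  B: 0 + 2(122.2) = 244.4
  G: 0 + 1(130) = 130
  A: 0 + 1(130) = 130

130 kmol/h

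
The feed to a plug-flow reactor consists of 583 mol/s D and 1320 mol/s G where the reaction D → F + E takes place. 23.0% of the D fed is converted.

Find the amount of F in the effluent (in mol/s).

134 mol/s

D reacted = 0.23 × 583 = 134.1 mol/s; ν_D = −1, so ξ = 134.1/1 = 134.1 mol/s.
Outlet amounts (n = n₀ + ν ξ):
  D: 583 − 1(134.1) = 448.9
  F: 0 + 1(134.1) = 134.1
  E: 0 + 1(134.1) = 134.1
  G: 1320 (inert)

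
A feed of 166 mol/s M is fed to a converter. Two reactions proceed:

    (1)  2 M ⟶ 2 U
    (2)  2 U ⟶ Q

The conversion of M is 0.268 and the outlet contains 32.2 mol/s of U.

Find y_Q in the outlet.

0.0384

Conversion of M: M consumed = 2ξ₁ = 0.268 × 166 → ξ₁ = 22.24 mol/s.
U balance: n_U = 0 + 2ξ₁ − 2ξ₂ = 32.2 → ξ₂ = (2·22.24 − 32.2)/2 = 6.144 mol/s.
Outlet amounts (n = n₀ + Σ ν·ξ):
  M: 166 − 2(22.24) = 121.5
  U: 0 + 2(22.24) − 2(6.144) = 32.2
  Q: 0 + 1(6.144) = 6.144
Total out = 159.9 mol/s; y_Q = 6.144 / 159.9 = 0.03843.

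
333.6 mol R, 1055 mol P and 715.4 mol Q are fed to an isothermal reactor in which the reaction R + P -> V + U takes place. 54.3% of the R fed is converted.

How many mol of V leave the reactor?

R reacted = 0.543 × 333.6 = 181.1 mol; ν_R = −1, so ξ = 181.1/1 = 181.1 mol.
Outlet amounts (n = n₀ + ν ξ):
  R: 333.6 − 1(181.1) = 152.5
  P: 1055 − 1(181.1) = 873.9
  V: 0 + 1(181.1) = 181.1
  U: 0 + 1(181.1) = 181.1
  Q: 715.4 (inert)

181 mol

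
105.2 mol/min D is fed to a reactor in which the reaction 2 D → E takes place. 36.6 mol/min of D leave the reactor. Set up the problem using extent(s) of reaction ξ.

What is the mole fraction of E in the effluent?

For D: n = n₀ − 2ξ → 36.6 = 105.2 − 2ξ, giving ξ = 34.3 mol/min.
Outlet amounts (n = n₀ + ν ξ):
  D: 105.2 − 2(34.3) = 36.6
  E: 0 + 1(34.3) = 34.3
Total out = 70.9 mol/min; y_E = 34.3 / 70.9 = 0.4838.

0.484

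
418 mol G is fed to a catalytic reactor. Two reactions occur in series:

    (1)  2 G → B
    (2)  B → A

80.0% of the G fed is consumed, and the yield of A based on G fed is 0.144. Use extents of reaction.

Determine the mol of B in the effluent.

107 mol

Conversion of G: G consumed = 2ξ₁ = 0.8 × 418 → ξ₁ = 167.2 mol.
Yield of A: 1ξ₂ / 418 = 0.144 → ξ₂ = 60.19 mol.
Outlet amounts (n = n₀ + Σ ν·ξ):
  G: 418 − 2(167.2) = 83.6
  B: 0 + 1(167.2) − 1(60.19) = 107
  A: 0 + 1(60.19) = 60.19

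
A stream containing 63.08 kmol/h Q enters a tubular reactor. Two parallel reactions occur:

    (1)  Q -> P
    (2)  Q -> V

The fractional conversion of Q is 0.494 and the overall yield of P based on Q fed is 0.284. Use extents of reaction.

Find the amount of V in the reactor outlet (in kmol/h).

Yield of P: 1ξ₁ / 63.08 = 0.284 → ξ₁ = 17.91 kmol/h.
Conversion of Q: 1ξ₁ + 1ξ₂ = 0.494 × 63.08 = 31.16 → ξ₂ = 13.25 kmol/h.
Outlet amounts (n = n₀ + Σ ν·ξ):
  Q: 63.08 − 1(17.91) − 1(13.25) = 31.92
  P: 0 + 1(17.91) = 17.91
  V: 0 + 1(13.25) = 13.25

13.2 kmol/h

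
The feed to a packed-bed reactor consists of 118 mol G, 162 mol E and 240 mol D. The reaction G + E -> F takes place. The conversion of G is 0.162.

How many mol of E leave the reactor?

143 mol

G reacted = 0.162 × 118 = 19.12 mol; ν_G = −1, so ξ = 19.12/1 = 19.12 mol.
Outlet amounts (n = n₀ + ν ξ):
  G: 118 − 1(19.12) = 98.88
  E: 162 − 1(19.12) = 142.9
  F: 0 + 1(19.12) = 19.12
  D: 240 (inert)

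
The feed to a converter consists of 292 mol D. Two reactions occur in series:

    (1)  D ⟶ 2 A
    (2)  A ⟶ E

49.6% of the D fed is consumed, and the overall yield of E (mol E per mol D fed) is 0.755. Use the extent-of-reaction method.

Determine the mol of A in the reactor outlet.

69.2 mol

Conversion of D: D consumed = 1ξ₁ = 0.496 × 292 → ξ₁ = 144.8 mol.
Yield of E: 1ξ₂ / 292 = 0.755 → ξ₂ = 220.5 mol.
Outlet amounts (n = n₀ + Σ ν·ξ):
  D: 292 − 1(144.8) = 147.2
  A: 0 + 2(144.8) − 1(220.5) = 69.2
  E: 0 + 1(220.5) = 220.5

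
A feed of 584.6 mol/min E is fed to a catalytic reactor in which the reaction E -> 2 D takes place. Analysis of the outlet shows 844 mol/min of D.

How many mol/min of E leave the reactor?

163 mol/min

For D: n = n₀ + 2ξ → 844 = 0 + 2ξ, giving ξ = 422 mol/min.
Outlet amounts (n = n₀ + ν ξ):
  E: 584.6 − 1(422) = 162.6
  D: 0 + 2(422) = 844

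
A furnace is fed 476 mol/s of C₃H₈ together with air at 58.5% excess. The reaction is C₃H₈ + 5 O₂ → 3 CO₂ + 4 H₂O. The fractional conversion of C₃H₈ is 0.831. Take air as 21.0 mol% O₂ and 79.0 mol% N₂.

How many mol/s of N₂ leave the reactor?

14200 mol/s

Stoichiometric O₂ = 5 × 476 = 2380 mol/s; O₂ fed = 2380 × 1.585 = 3772 mol/s.
N₂ fed = 3772 × 79/21 = 14190 mol/s.
Fuel reacted = 0.831 × 476 → ξ = 395.6 mol/s.
Outlet (n = n₀ + ν ξ):
  C₃H₈: 476 − 1(395.6) = 80.44
  O₂: 3772 − 5(395.6) = 1795
  N₂: 14190 (inert)
  CO₂: 0 + 3(395.6) = 1187
  H₂O: 0 + 4(395.6) = 1582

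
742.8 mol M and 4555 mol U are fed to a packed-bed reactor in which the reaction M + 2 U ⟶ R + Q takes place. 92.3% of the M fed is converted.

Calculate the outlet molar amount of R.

686 mol

M reacted = 0.923 × 742.8 = 685.6 mol; ν_M = −1, so ξ = 685.6/1 = 685.6 mol.
Outlet amounts (n = n₀ + ν ξ):
  M: 742.8 − 1(685.6) = 57.2
  U: 4555 − 2(685.6) = 3184
  R: 0 + 1(685.6) = 685.6
  Q: 0 + 1(685.6) = 685.6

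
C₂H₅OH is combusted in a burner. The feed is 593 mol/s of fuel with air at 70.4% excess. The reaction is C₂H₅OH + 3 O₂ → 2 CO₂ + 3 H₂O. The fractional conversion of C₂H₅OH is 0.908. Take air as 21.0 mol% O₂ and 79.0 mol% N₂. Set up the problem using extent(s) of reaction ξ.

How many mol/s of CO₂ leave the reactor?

1080 mol/s

Stoichiometric O₂ = 3 × 593 = 1779 mol/s; O₂ fed = 1779 × 1.704 = 3031 mol/s.
N₂ fed = 3031 × 79/21 = 11400 mol/s.
Fuel reacted = 0.908 × 593 → ξ = 538.4 mol/s.
Outlet (n = n₀ + ν ξ):
  C₂H₅OH: 593 − 1(538.4) = 54.56
  O₂: 3031 − 3(538.4) = 1416
  N₂: 11400 (inert)
  CO₂: 0 + 2(538.4) = 1077
  H₂O: 0 + 3(538.4) = 1615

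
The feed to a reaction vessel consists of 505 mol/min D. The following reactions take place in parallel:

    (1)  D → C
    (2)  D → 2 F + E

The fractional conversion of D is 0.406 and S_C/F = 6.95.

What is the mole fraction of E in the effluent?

Conversion of D: D consumed = 0.406 × 505 = 205 mol/min = 1ξ₁ + 1ξ₂.
Selectivity: 1ξ₁ / (2ξ₂) = 6.95 → ξ₁ = 13.9 ξ₂.
Substitute: (1·13.9 + 1) ξ₂ = 205 → ξ₂ = 13.76 mol/min, ξ₁ = 191.3 mol/min.
Outlet amounts (n = n₀ + Σ ν·ξ):
  D: 505 − 1(191.3) − 1(13.76) = 300
  C: 0 + 1(191.3) = 191.3
  F: 0 + 2(13.76) = 27.52
  E: 0 + 1(13.76) = 13.76
Total out = 532.5 mol/min; y_E = 13.76 / 532.5 = 0.02584.

0.0258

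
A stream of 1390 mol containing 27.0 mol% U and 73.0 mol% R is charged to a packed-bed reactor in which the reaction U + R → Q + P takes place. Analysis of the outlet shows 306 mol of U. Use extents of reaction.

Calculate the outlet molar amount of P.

For U: n = n₀ − 1ξ → 306 = 375.3 − 1ξ, giving ξ = 69.3 mol.
Outlet amounts (n = n₀ + ν ξ):
  U: 375.3 − 1(69.3) = 306
  R: 1015 − 1(69.3) = 945.4
  Q: 0 + 1(69.3) = 69.3
  P: 0 + 1(69.3) = 69.3

69.3 mol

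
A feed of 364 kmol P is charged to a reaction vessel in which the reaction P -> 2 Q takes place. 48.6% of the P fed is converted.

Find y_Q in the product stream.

0.654

P reacted = 0.486 × 364 = 176.9 kmol; ν_P = −1, so ξ = 176.9/1 = 176.9 kmol.
Outlet amounts (n = n₀ + ν ξ):
  P: 364 − 1(176.9) = 187.1
  Q: 0 + 2(176.9) = 353.8
Total out = 540.9 kmol; y_Q = 353.8 / 540.9 = 0.6541.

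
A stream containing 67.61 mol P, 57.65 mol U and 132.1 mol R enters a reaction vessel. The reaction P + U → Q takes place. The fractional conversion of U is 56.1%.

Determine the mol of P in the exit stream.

U reacted = 0.561 × 57.65 = 32.34 mol; ν_U = −1, so ξ = 32.34/1 = 32.34 mol.
Outlet amounts (n = n₀ + ν ξ):
  P: 67.61 − 1(32.34) = 35.27
  U: 57.65 − 1(32.34) = 25.31
  Q: 0 + 1(32.34) = 32.34
  R: 132.1 (inert)

35.3 mol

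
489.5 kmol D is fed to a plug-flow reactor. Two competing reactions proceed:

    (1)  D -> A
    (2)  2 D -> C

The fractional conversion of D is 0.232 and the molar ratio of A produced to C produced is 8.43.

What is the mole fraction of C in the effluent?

Conversion of D: D consumed = 0.232 × 489.5 = 113.6 kmol = 1ξ₁ + 2ξ₂.
Selectivity: 1ξ₁ / (1ξ₂) = 8.43 → ξ₁ = 8.43 ξ₂.
Substitute: (1·8.43 + 2) ξ₂ = 113.6 → ξ₂ = 10.89 kmol, ξ₁ = 91.79 kmol.
Outlet amounts (n = n₀ + Σ ν·ξ):
  D: 489.5 − 1(91.79) − 2(10.89) = 375.9
  A: 0 + 1(91.79) = 91.79
  C: 0 + 1(10.89) = 10.89
Total out = 478.6 kmol; y_C = 10.89 / 478.6 = 0.02275.

0.0227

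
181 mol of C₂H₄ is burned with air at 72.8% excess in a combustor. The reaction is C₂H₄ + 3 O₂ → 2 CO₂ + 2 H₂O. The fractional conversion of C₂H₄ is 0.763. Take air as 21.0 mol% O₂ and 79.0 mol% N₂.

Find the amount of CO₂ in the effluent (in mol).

276 mol

Stoichiometric O₂ = 3 × 181 = 543 mol; O₂ fed = 543 × 1.728 = 938.3 mol.
N₂ fed = 938.3 × 79/21 = 3530 mol.
Fuel reacted = 0.763 × 181 → ξ = 138.1 mol.
Outlet (n = n₀ + ν ξ):
  C₂H₄: 181 − 1(138.1) = 42.9
  O₂: 938.3 − 3(138.1) = 524
  N₂: 3530 (inert)
  CO₂: 0 + 2(138.1) = 276.2
  H₂O: 0 + 2(138.1) = 276.2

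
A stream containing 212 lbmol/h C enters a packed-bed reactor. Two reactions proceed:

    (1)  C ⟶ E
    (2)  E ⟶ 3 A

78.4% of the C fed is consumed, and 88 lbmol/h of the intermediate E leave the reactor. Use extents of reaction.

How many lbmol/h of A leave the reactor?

Conversion of C: C consumed = 1ξ₁ = 0.784 × 212 → ξ₁ = 166.2 lbmol/h.
E balance: n_E = 0 + 1ξ₁ − 1ξ₂ = 88 → ξ₂ = (1·166.2 − 88)/1 = 78.21 lbmol/h.
Outlet amounts (n = n₀ + Σ ν·ξ):
  C: 212 − 1(166.2) = 45.79
  E: 0 + 1(166.2) − 1(78.21) = 88
  A: 0 + 3(78.21) = 234.6

235 lbmol/h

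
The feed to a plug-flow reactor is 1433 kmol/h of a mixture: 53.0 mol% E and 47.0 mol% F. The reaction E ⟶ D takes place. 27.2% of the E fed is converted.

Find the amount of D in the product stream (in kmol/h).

E reacted = 0.272 × 759.5 = 206.6 kmol/h; ν_E = −1, so ξ = 206.6/1 = 206.6 kmol/h.
Outlet amounts (n = n₀ + ν ξ):
  E: 759.5 − 1(206.6) = 552.9
  D: 0 + 1(206.6) = 206.6
  F: 673.5 (inert)

207 kmol/h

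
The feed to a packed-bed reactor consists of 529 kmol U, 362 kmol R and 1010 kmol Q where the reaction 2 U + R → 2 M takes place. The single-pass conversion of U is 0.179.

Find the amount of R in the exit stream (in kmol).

U reacted = 0.179 × 529 = 94.69 kmol; ν_U = −2, so ξ = 94.69/2 = 47.35 kmol.
Outlet amounts (n = n₀ + ν ξ):
  U: 529 − 2(47.35) = 434.3
  R: 362 − 1(47.35) = 314.7
  M: 0 + 2(47.35) = 94.69
  Q: 1010 (inert)

315 kmol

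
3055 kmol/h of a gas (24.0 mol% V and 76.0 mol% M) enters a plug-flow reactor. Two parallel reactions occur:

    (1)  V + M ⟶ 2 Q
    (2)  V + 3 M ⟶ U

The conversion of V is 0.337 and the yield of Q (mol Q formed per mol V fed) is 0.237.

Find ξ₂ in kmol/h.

Yield of Q: 2ξ₁ / 733.2 = 0.237 → ξ₁ = 86.88 kmol/h.
Conversion of V: 1ξ₁ + 1ξ₂ = 0.337 × 733.2 = 247.1 → ξ₂ = 160.2 kmol/h.
Outlet amounts (n = n₀ + Σ ν·ξ):
  V: 733.2 − 1(86.88) − 1(160.2) = 486.1
  M: 2322 − 1(86.88) − 3(160.2) = 1754
  Q: 0 + 2(86.88) = 173.8
  U: 0 + 1(160.2) = 160.2

ξ₂ = 160 kmol/h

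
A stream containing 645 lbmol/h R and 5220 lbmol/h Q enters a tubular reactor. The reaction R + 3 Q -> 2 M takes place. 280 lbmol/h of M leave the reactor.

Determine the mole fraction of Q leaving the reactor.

For M: n = n₀ + 2ξ → 280 = 0 + 2ξ, giving ξ = 140 lbmol/h.
Outlet amounts (n = n₀ + ν ξ):
  R: 645 − 1(140) = 505
  Q: 5220 − 3(140) = 4800
  M: 0 + 2(140) = 280
Total out = 5585 lbmol/h; y_Q = 4800 / 5585 = 0.8594.

0.859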